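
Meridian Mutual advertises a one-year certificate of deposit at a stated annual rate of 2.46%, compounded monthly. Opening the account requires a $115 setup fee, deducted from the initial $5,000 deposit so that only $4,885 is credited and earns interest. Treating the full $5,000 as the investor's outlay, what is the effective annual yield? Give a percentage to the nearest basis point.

Value after one year: 4,885 × (1 + 0.0246/12)^12 = 4,885 × 1.024879 = $5,006.54.
Effective yield on the $5,000 outlay: 5,006.54 / 5,000 − 1 = 0.001307 = 0.13%.

0.13%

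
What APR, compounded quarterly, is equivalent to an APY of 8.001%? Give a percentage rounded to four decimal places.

7.7716%

(1 + r/4)^4 − 1 = 0.08001, so 1 + r/4 = 1.08001^(1/4).
r/4 = 0.019429, so r = 0.077716 = 7.7716%.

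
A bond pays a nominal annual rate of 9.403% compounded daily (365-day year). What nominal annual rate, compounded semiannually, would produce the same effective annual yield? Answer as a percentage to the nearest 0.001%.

9.626%

EAR = (1 + 0.09403/365)^365 − 1 = 0.098579.
Solve (1 + r/2)^2 = 1.098579: r/2 = 1.098579^(1/2) − 1 = 0.048131, so r = 0.096263 = 9.626%.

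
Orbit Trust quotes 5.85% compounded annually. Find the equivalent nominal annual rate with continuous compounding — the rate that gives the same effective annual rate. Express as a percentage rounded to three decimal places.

5.685%

Compounded annually, EAR = nominal = 0.058500.
Equivalent continuous rate: r = ln(1 + 0.058500) = 0.056853 = 5.685%.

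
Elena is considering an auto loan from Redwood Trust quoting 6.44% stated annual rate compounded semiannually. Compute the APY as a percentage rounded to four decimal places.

6.5437%

EAR = (1 + 0.0644/2)^2 − 1.
= (1 + 0.032200)^2 − 1 = 1.065437 − 1 = 6.5437%.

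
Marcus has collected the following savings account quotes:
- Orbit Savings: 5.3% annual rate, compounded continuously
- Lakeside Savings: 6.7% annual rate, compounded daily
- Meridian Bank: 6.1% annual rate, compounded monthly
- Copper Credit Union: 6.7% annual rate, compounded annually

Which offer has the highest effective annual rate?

Lakeside Savings

Orbit Savings: e^0.053 − 1 = 5.443%
Lakeside Savings: (1 + 0.067/365)^365 − 1 = 6.929%
Meridian Bank: (1 + 0.061/12)^12 − 1 = 6.273%
Copper Credit Union: compounded annually, EAR = 6.700%
The highest effective annual rate is Lakeside Savings at 6.929%.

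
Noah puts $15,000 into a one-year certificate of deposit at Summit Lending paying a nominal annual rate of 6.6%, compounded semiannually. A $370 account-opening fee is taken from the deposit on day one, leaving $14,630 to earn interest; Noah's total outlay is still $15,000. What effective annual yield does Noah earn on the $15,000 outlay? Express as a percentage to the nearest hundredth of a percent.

Value after one year: 14,630 × (1 + 0.066/2)^2 = 14,630 × 1.067089 = $15,611.51.
Effective yield on the $15,000 outlay: 15,611.51 / 15,000 − 1 = 0.040767 = 4.08%.

4.08%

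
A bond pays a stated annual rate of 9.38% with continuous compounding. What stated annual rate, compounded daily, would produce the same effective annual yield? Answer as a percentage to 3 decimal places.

EAR under continuous compounding: e^0.0938 − 1 = 0.098340.
Solve (1 + r/365)^365 = 1.098340: r/365 = 1.098340^(1/365) − 1 = 0.000257, so r = 0.093812 = 9.381%.

9.381%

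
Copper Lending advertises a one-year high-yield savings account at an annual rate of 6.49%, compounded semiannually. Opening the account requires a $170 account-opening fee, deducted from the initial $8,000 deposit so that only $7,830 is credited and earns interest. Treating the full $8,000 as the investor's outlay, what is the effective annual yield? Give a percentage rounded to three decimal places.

4.330%

Value after one year: 7,830 × (1 + 0.0649/2)^2 = 7,830 × 1.065953 = $8,346.41.
Effective yield on the $8,000 outlay: 8,346.41 / 8,000 − 1 = 0.043302 = 4.330%.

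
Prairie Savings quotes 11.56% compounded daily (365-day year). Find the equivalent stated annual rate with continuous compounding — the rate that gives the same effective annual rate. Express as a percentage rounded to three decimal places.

EAR = (1 + 0.1156/365)^365 − 1 = 0.122526.
Equivalent continuous rate: r = ln(1 + 0.122526) = 0.115582 = 11.558%.

11.558%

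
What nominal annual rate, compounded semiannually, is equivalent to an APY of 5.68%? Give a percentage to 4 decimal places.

(1 + r/2)^2 − 1 = 0.0568, so 1 + r/2 = 1.0568^(1/2).
r/2 = 0.028008, so r = 0.056016 = 5.6016%.

5.6016%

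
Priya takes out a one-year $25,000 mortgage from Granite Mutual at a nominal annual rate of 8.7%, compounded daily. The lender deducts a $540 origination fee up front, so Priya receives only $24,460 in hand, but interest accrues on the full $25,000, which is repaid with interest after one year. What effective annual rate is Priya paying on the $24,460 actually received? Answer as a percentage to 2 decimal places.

11.50%

Amount owed after one year: 25,000 × (1 + 0.087/365)^365 = 25,000 × 1.090885 = $27,272.13.
Effective rate on net proceeds: 27,272.13 / 24,460 − 1 = 0.114969 = 11.50%.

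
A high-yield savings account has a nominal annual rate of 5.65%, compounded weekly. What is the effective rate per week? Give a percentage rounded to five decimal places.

0.10865%

With a nominal annual rate compounded weekly, the periodic rate is the nominal rate divided by 52.
i = 0.0565 / 52 = 0.0010865 = 0.10865%.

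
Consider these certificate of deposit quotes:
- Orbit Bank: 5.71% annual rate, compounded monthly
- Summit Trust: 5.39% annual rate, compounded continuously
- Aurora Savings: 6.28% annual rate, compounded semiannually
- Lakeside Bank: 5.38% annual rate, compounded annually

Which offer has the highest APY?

Orbit Bank: (1 + 0.0571/12)^12 − 1 = 5.862%
Summit Trust: e^0.0539 − 1 = 5.538%
Aurora Savings: (1 + 0.0628/2)^2 − 1 = 6.379%
Lakeside Bank: compounded annually, EAR = 5.380%
The highest effective annual rate is Aurora Savings at 6.379%.

Aurora Savings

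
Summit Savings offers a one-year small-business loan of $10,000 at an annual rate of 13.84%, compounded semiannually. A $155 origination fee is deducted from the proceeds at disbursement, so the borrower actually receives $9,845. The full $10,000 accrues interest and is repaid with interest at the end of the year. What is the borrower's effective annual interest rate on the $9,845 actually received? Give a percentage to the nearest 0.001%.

Amount owed after one year: 10,000 × (1 + 0.1384/2)^2 = 10,000 × 1.143189 = $11,431.89.
Effective rate on net proceeds: 11,431.89 / 9,845 − 1 = 0.161187 = 16.119%.

16.119%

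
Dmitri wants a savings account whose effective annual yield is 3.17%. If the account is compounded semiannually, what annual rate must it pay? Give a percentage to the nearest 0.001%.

(1 + r/2)^2 − 1 = 0.0317, so 1 + r/2 = 1.0317^(1/2).
r/2 = 0.015726, so r = 0.031453 = 3.145%.

3.145%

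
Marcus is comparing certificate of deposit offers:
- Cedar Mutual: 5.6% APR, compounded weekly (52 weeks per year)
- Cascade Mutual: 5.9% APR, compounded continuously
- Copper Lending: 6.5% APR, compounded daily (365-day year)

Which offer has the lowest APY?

Cedar Mutual: (1 + 0.056/52)^52 − 1 = 5.757%
Cascade Mutual: e^0.059 − 1 = 6.078%
Copper Lending: (1 + 0.065/365)^365 − 1 = 6.715%
The lowest effective annual rate is Cedar Mutual at 5.757%.

Cedar Mutual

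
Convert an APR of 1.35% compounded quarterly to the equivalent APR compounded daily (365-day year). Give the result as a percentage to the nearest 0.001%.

EAR = (1 + 0.0135/4)^4 − 1 = 0.013568.
Solve (1 + r/365)^365 = 1.013568: r/365 = 1.013568^(1/365) − 1 = 0.000037, so r = 0.013478 = 1.348%.

1.348%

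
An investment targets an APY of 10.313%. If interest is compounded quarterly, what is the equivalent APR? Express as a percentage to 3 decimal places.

9.937%

(1 + r/4)^4 − 1 = 0.10313, so 1 + r/4 = 1.10313^(1/4).
r/4 = 0.024841, so r = 0.099366 = 9.937%.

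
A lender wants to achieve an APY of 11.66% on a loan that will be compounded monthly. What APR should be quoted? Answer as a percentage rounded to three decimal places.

(1 + r/12)^12 − 1 = 0.1166, so 1 + r/12 = 1.1166^(1/12).
r/12 = 0.009233, so r = 0.110797 = 11.080%.

11.080%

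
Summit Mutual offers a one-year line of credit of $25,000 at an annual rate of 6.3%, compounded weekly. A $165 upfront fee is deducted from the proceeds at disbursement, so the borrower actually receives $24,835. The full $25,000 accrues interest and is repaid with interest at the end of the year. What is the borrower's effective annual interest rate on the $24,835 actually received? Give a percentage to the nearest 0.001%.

7.206%

Amount owed after one year: 25,000 × (1 + 0.063/52)^52 = 25,000 × 1.064986 = $26,624.66.
Effective rate on net proceeds: 26,624.66 / 24,835 − 1 = 0.072062 = 7.206%.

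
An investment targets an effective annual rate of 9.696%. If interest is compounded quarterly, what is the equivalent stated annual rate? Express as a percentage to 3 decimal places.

9.362%

(1 + r/4)^4 − 1 = 0.09696, so 1 + r/4 = 1.09696^(1/4).
r/4 = 0.023405, so r = 0.093622 = 9.362%.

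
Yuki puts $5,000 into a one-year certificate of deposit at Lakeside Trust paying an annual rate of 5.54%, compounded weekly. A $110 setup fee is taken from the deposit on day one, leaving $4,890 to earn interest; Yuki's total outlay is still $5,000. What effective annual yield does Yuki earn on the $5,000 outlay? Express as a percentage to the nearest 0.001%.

Value after one year: 4,890 × (1 + 0.0554/52)^52 = 4,890 × 1.056932 = $5,168.40.
Effective yield on the $5,000 outlay: 5,168.40 / 5,000 − 1 = 0.033680 = 3.368%.

3.368%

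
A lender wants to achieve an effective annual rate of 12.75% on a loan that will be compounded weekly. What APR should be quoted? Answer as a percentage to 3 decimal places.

(1 + r/52)^52 − 1 = 0.1275, so 1 + r/52 = 1.1275^(1/52).
r/52 = 0.002310, so r = 0.120141 = 12.014%.

12.014%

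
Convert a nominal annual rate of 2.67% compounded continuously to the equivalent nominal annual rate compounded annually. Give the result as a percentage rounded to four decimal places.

2.7060%

EAR under continuous compounding: e^0.0267 − 1 = 0.027060.
Compounded annually, the equivalent nominal rate is the EAR itself: 2.7060%.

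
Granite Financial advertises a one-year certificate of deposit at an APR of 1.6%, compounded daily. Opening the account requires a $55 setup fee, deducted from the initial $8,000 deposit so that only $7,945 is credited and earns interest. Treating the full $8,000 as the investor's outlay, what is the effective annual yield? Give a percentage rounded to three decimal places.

Value after one year: 7,945 × (1 + 0.016/365)^365 = 7,945 × 1.016128 = $8,073.14.
Effective yield on the $8,000 outlay: 8,073.14 / 8,000 − 1 = 0.009142 = 0.914%.

0.914%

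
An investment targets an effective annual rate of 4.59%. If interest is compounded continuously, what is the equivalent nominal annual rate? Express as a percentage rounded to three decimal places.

4.488%

Continuous: nominal r satisfies e^r − 1 = 0.0459.
r = ln(1 + 0.0459) = ln(1.0459) = 0.044878 = 4.488%.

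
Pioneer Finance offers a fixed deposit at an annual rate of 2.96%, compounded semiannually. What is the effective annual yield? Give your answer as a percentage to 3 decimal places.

2.982%

EAR = (1 + 0.0296/2)^2 − 1.
= (1 + 0.014800)^2 − 1 = 1.029819 − 1 = 2.982%.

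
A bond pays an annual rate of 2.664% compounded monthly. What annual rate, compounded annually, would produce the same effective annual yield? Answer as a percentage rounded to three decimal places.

2.697%

EAR = (1 + 0.02664/12)^12 − 1 = 0.026968.
Compounded annually, the equivalent nominal rate is the EAR itself: 2.697%.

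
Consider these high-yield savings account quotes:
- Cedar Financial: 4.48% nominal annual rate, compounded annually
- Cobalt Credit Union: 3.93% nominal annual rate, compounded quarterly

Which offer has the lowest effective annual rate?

Cedar Financial: compounded annually, EAR = 4.480%
Cobalt Credit Union: (1 + 0.0393/4)^4 − 1 = 3.988%
The lowest effective annual rate is Cobalt Credit Union at 3.988%.

Cobalt Credit Union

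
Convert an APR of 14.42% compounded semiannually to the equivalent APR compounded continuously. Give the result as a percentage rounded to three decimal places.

EAR = (1 + 0.1442/2)^2 − 1 = 0.149398.
Equivalent continuous rate: r = ln(1 + 0.149398) = 0.139239 = 13.924%.

13.924%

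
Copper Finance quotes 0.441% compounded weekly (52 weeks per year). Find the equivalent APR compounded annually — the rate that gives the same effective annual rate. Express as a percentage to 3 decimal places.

EAR = (1 + 0.00441/52)^52 − 1 = 0.004420.
Compounded annually, the equivalent nominal rate is the EAR itself: 0.442%.

0.442%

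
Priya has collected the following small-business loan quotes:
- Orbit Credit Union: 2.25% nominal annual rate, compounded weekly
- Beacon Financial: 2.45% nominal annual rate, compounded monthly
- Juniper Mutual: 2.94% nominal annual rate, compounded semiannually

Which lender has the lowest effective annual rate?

Orbit Credit Union

Orbit Credit Union: (1 + 0.0225/52)^52 − 1 = 2.275%
Beacon Financial: (1 + 0.0245/12)^12 − 1 = 2.478%
Juniper Mutual: (1 + 0.0294/2)^2 − 1 = 2.962%
The lowest effective annual rate is Orbit Credit Union at 2.275%.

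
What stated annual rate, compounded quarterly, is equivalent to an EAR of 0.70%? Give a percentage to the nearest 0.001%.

0.698%

(1 + r/4)^4 − 1 = 0.0070, so 1 + r/4 = 1.0070^(1/4).
r/4 = 0.001745, so r = 0.006982 = 0.698%.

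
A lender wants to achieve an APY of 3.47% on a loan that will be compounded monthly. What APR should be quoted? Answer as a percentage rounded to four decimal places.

(1 + r/12)^12 − 1 = 0.0347, so 1 + r/12 = 1.0347^(1/12).
r/12 = 0.002847, so r = 0.034160 = 3.4160%.

3.4160%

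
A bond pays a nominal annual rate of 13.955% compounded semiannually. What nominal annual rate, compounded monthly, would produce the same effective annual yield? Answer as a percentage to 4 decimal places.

EAR = (1 + 0.13955/2)^2 − 1 = 0.144419.
Solve (1 + r/12)^12 = 1.144419: r/12 = 1.144419^(1/12) − 1 = 0.011305, so r = 0.135658 = 13.5658%.

13.5658%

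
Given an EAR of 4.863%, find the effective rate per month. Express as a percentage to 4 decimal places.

The per-month rate i satisfies (1 + i)^12 = 1 + 0.04863.
i = 1.04863^(1/12) − 1 = 0.0039649 = 0.3965%.

0.3965%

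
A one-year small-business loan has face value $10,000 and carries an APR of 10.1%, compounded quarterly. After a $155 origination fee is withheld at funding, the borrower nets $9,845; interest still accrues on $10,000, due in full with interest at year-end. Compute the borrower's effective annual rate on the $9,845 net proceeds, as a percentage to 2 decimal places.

Amount owed after one year: 10,000 × (1 + 0.101/4)^4 = 10,000 × 1.104890 = $11,048.90.
Effective rate on net proceeds: 11,048.90 / 9,845 − 1 = 0.122286 = 12.23%.

12.23%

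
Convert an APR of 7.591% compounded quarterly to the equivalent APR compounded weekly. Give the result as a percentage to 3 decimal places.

EAR = (1 + 0.07591/4)^4 − 1 = 0.078098.
Solve (1 + r/52)^52 = 1.078098: r/52 = 1.078098^(1/52) − 1 = 0.001447, so r = 0.075253 = 7.525%.

7.525%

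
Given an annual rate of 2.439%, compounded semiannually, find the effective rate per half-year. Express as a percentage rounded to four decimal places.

1.2195%

With a nominal annual rate compounded semiannually, the periodic rate is the nominal rate divided by 2.
i = 0.02439 / 2 = 0.0121950 = 1.2195%.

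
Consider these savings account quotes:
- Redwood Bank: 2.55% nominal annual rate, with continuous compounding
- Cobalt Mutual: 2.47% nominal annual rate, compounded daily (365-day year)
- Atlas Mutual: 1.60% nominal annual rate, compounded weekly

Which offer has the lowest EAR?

Atlas Mutual

Redwood Bank: e^0.0255 − 1 = 2.583%
Cobalt Mutual: (1 + 0.0247/365)^365 − 1 = 2.501%
Atlas Mutual: (1 + 0.0160/52)^52 − 1 = 1.613%
The lowest effective annual rate is Atlas Mutual at 1.613%.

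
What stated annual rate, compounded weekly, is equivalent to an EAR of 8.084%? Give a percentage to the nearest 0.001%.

7.780%

(1 + r/52)^52 − 1 = 0.08084, so 1 + r/52 = 1.08084^(1/52).
r/52 = 0.001496, so r = 0.077797 = 7.780%.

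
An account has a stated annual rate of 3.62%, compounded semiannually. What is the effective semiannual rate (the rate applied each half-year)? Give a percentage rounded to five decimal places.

1.81000%

With a nominal annual rate compounded semiannually, the periodic rate is the nominal rate divided by 2.
i = 0.0362 / 2 = 0.0181000 = 1.81000%.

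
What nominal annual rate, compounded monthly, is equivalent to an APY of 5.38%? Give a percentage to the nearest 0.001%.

5.252%

(1 + r/12)^12 − 1 = 0.0538, so 1 + r/12 = 1.0538^(1/12).
r/12 = 0.004376, so r = 0.052517 = 5.252%.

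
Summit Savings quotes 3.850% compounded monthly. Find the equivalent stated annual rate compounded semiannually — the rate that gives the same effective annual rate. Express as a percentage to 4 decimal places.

3.8810%

EAR = (1 + 0.03850/12)^12 − 1 = 0.039187.
Solve (1 + r/2)^2 = 1.039187: r/2 = 1.039187^(1/2) − 1 = 0.019405, so r = 0.038810 = 3.8810%.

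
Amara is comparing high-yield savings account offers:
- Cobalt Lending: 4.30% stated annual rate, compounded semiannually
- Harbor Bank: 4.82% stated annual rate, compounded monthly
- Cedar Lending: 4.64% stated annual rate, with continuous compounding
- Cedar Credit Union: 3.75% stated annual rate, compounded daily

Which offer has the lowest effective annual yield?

Cobalt Lending: (1 + 0.0430/2)^2 − 1 = 4.346%
Harbor Bank: (1 + 0.0482/12)^12 − 1 = 4.928%
Cedar Lending: e^0.0464 − 1 = 4.749%
Cedar Credit Union: (1 + 0.0375/365)^365 − 1 = 3.821%
The lowest effective annual rate is Cedar Credit Union at 3.821%.

Cedar Credit Union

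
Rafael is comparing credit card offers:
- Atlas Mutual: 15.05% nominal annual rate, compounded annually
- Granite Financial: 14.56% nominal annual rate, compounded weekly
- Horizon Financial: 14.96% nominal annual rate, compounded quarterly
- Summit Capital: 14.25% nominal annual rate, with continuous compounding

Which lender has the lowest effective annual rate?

Atlas Mutual: compounded annually, EAR = 15.050%
Granite Financial: (1 + 0.1456/52)^52 − 1 = 15.650%
Horizon Financial: (1 + 0.1496/4)^4 − 1 = 15.820%
Summit Capital: e^0.1425 − 1 = 15.315%
The lowest effective annual rate is Atlas Mutual at 15.050%.

Atlas Mutual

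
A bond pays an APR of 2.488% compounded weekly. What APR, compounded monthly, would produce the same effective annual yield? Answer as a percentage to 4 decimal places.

2.4900%

EAR = (1 + 0.02488/52)^52 − 1 = 0.025186.
Solve (1 + r/12)^12 = 1.025186: r/12 = 1.025186^(1/12) − 1 = 0.002075, so r = 0.024900 = 2.4900%.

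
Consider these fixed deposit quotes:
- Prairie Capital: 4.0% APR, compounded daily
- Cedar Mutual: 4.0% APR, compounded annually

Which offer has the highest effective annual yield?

Prairie Capital: (1 + 0.040/365)^365 − 1 = 4.081%
Cedar Mutual: compounded annually, EAR = 4.000%
The highest effective annual rate is Prairie Capital at 4.081%.

Prairie Capital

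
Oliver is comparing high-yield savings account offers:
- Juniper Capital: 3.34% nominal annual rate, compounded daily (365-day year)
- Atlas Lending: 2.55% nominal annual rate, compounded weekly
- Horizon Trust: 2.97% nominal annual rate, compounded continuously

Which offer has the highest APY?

Juniper Capital: (1 + 0.0334/365)^365 − 1 = 3.396%
Atlas Lending: (1 + 0.0255/52)^52 − 1 = 2.582%
Horizon Trust: e^0.0297 − 1 = 3.015%
The highest effective annual rate is Juniper Capital at 3.396%.

Juniper Capital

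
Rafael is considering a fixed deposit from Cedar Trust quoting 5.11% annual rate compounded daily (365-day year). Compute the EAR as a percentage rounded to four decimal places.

EAR = (1 + 0.0511/365)^365 − 1.
= (1 + 0.000140)^365 − 1 = 1.052424 − 1 = 5.2424%.

5.2424%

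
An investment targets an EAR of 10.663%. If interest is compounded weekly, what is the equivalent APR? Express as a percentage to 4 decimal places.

10.1418%

(1 + r/52)^52 − 1 = 0.10663, so 1 + r/52 = 1.10663^(1/52).
r/52 = 0.001950, so r = 0.101418 = 10.1418%.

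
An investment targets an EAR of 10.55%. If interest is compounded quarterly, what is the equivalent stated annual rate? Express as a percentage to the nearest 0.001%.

10.157%

(1 + r/4)^4 − 1 = 0.1055, so 1 + r/4 = 1.1055^(1/4).
r/4 = 0.025391, so r = 0.101566 = 10.157%.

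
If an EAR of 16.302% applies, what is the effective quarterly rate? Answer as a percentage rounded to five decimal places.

3.84768%

The per-quarter rate i satisfies (1 + i)^4 = 1 + 0.16302.
i = 1.16302^(1/4) − 1 = 0.0384768 = 3.84768%.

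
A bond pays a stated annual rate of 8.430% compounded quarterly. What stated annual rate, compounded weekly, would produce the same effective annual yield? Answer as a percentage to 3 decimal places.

EAR = (1 + 0.08430/4)^4 − 1 = 0.087003.
Solve (1 + r/52)^52 = 1.087003: r/52 = 1.087003^(1/52) − 1 = 0.001606, so r = 0.083491 = 8.349%.

8.349%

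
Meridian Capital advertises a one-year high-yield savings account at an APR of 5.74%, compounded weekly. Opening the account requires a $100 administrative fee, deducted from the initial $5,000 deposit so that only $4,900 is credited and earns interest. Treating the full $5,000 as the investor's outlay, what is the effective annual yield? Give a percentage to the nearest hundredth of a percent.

3.79%

Value after one year: 4,900 × (1 + 0.0574/52)^52 = 4,900 × 1.059046 = $5,189.32.
Effective yield on the $5,000 outlay: 5,189.32 / 5,000 − 1 = 0.037865 = 3.79%.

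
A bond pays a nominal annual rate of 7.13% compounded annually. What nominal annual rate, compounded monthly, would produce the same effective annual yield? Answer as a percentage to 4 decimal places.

6.9071%

Compounded annually, EAR = nominal = 0.071300.
Solve (1 + r/12)^12 = 1.071300: r/12 = 1.071300^(1/12) − 1 = 0.005756, so r = 0.069071 = 6.9071%.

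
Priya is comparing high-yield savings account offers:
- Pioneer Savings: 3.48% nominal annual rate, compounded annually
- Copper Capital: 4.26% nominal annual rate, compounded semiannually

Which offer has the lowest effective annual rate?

Pioneer Savings: compounded annually, EAR = 3.480%
Copper Capital: (1 + 0.0426/2)^2 − 1 = 4.305%
The lowest effective annual rate is Pioneer Savings at 3.480%.

Pioneer Savings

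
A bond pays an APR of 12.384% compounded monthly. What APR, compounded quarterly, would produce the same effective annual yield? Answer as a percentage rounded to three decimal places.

EAR = (1 + 0.12384/12)^12 − 1 = 0.131117.
Solve (1 + r/4)^4 = 1.131117: r/4 = 1.131117^(1/4) − 1 = 0.031281, so r = 0.125122 = 12.512%.

12.512%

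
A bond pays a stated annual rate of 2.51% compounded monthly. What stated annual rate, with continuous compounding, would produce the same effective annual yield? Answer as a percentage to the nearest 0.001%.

2.507%

EAR = (1 + 0.0251/12)^12 − 1 = 0.025391.
Equivalent continuous rate: r = ln(1 + 0.025391) = 0.025074 = 2.507%.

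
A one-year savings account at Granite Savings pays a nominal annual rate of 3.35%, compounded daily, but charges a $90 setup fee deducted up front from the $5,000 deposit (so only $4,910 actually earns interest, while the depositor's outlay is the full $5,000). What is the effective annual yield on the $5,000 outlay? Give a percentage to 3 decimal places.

1.545%

Value after one year: 4,910 × (1 + 0.0335/365)^365 = 4,910 × 1.034066 = $5,077.26.
Effective yield on the $5,000 outlay: 5,077.26 / 5,000 − 1 = 0.015453 = 1.545%.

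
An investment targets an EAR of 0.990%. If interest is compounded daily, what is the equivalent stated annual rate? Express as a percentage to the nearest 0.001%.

0.985%

(1 + r/365)^365 − 1 = 0.00990, so 1 + r/365 = 1.00990^(1/365).
r/365 = 0.000027, so r = 0.009851 = 0.985%.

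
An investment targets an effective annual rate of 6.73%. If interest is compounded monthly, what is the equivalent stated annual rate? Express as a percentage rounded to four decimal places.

6.5309%

(1 + r/12)^12 − 1 = 0.0673, so 1 + r/12 = 1.0673^(1/12).
r/12 = 0.005442, so r = 0.065309 = 6.5309%.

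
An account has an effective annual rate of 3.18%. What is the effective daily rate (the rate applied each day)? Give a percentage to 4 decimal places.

The per-day rate i satisfies (1 + i)^365 = 1 + 0.0318.
i = 1.0318^(1/365) − 1 = 0.0000858 = 0.0086%.

0.0086%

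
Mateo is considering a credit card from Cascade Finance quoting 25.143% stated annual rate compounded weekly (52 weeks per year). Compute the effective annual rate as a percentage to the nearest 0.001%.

28.508%

EAR = (1 + 0.25143/52)^52 − 1.
= 1.285084 − 1 = 28.508%.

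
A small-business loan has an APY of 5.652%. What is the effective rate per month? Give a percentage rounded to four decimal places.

The per-month rate i satisfies (1 + i)^12 = 1 + 0.05652.
i = 1.05652^(1/12) − 1 = 0.0045922 = 0.4592%.

0.4592%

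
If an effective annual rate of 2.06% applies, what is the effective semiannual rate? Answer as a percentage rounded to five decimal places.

1.02475%

The per-half-year rate i satisfies (1 + i)^2 = 1 + 0.0206.
i = 1.0206^(1/2) − 1 = 0.0102475 = 1.02475%.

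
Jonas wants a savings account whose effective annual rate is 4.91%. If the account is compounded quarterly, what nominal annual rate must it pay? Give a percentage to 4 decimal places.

(1 + r/4)^4 − 1 = 0.0491, so 1 + r/4 = 1.0491^(1/4).
r/4 = 0.012055, so r = 0.048221 = 4.8221%.

4.8221%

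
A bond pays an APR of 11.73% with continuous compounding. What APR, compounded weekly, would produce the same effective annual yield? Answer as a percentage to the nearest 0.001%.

EAR under continuous compounding: e^0.1173 − 1 = 0.124457.
Solve (1 + r/52)^52 = 1.124457: r/52 = 1.124457^(1/52) − 1 = 0.002258, so r = 0.117432 = 11.743%.

11.743%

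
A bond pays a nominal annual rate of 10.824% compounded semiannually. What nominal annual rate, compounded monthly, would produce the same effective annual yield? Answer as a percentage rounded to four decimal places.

EAR = (1 + 0.10824/2)^2 − 1 = 0.111169.
Solve (1 + r/12)^12 = 1.111169: r/12 = 1.111169^(1/12) − 1 = 0.008823, so r = 0.105877 = 10.5877%.

10.5877%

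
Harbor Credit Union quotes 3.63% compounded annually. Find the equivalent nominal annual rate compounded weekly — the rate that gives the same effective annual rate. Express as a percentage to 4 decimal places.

Compounded annually, EAR = nominal = 0.036300.
Solve (1 + r/52)^52 = 1.036300: r/52 = 1.036300^(1/52) − 1 = 0.000686, so r = 0.035669 = 3.5669%.

3.5669%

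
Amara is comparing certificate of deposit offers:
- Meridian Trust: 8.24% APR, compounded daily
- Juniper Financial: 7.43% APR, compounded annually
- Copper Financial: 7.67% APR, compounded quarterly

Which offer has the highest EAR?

Meridian Trust: (1 + 0.0824/365)^365 − 1 = 8.588%
Juniper Financial: compounded annually, EAR = 7.430%
Copper Financial: (1 + 0.0767/4)^4 − 1 = 7.893%
The highest effective annual rate is Meridian Trust at 8.588%.

Meridian Trust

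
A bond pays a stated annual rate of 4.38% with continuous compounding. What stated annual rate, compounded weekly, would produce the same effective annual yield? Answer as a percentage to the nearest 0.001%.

EAR under continuous compounding: e^0.0438 − 1 = 0.044773.
Solve (1 + r/52)^52 = 1.044773: r/52 = 1.044773^(1/52) − 1 = 0.000843, so r = 0.043818 = 4.382%.

4.382%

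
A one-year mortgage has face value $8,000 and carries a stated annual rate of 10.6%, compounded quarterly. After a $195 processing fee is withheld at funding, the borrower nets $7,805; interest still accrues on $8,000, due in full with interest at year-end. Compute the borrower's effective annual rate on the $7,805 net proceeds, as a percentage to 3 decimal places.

13.803%

Amount owed after one year: 8,000 × (1 + 0.106/4)^4 = 8,000 × 1.110288 = $8,882.31.
Effective rate on net proceeds: 8,882.31 / 7,805 − 1 = 0.138028 = 13.803%.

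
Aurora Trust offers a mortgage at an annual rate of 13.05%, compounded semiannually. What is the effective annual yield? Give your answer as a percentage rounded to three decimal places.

EAR = (1 + 0.1305/2)^2 − 1.
= (1 + 0.065250)^2 − 1 = 1.134758 − 1 = 13.476%.

13.476%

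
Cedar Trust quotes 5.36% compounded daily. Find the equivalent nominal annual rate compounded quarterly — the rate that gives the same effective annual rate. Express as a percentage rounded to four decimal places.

5.3957%

EAR = (1 + 0.0536/365)^365 − 1 = 0.055058.
Solve (1 + r/4)^4 = 1.055058: r/4 = 1.055058^(1/4) − 1 = 0.013489, so r = 0.053957 = 5.3957%.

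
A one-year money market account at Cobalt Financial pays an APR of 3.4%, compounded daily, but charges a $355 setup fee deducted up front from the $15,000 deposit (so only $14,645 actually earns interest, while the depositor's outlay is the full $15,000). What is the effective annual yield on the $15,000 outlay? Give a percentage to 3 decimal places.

1.010%

Value after one year: 14,645 × (1 + 0.034/365)^365 = 14,645 × 1.034583 = $15,151.47.
Effective yield on the $15,000 outlay: 15,151.47 / 15,000 − 1 = 0.010098 = 1.010%.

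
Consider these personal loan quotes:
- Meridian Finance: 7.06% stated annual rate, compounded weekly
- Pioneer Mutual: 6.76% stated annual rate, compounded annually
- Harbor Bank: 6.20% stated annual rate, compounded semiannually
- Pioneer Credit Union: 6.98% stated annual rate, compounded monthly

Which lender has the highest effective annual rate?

Meridian Finance

Meridian Finance: (1 + 0.0706/52)^52 − 1 = 7.310%
Pioneer Mutual: compounded annually, EAR = 6.760%
Harbor Bank: (1 + 0.0620/2)^2 − 1 = 6.296%
Pioneer Credit Union: (1 + 0.0698/12)^12 − 1 = 7.208%
The highest effective annual rate is Meridian Finance at 7.310%.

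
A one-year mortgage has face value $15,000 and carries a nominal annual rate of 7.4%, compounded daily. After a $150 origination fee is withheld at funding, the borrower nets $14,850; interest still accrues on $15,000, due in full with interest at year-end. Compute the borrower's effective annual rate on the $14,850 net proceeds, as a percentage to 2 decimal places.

8.77%

Amount owed after one year: 15,000 × (1 + 0.074/365)^365 = 15,000 × 1.076799 = $16,151.98.
Effective rate on net proceeds: 16,151.98 / 14,850 − 1 = 0.087675 = 8.77%.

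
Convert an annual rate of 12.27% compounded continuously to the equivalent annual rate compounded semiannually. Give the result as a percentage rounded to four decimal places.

EAR under continuous compounding: e^0.1227 − 1 = 0.130545.
Solve (1 + r/2)^2 = 1.130545: r/2 = 1.130545^(1/2) − 1 = 0.063271, so r = 0.126542 = 12.6542%.

12.6542%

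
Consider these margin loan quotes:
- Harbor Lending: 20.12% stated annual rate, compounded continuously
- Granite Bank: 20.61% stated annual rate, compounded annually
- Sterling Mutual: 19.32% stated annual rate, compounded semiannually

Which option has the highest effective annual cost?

Harbor Lending

Harbor Lending: e^0.2012 − 1 = 22.287%
Granite Bank: compounded annually, EAR = 20.610%
Sterling Mutual: (1 + 0.1932/2)^2 − 1 = 20.253%
The highest effective annual rate is Harbor Lending at 22.287%.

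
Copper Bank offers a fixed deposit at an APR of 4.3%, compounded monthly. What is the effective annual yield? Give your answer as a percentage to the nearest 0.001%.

EAR = (1 + 0.043/12)^12 − 1.
= (1 + 0.003583)^12 − 1 = 1.043858 − 1 = 4.386%.

4.386%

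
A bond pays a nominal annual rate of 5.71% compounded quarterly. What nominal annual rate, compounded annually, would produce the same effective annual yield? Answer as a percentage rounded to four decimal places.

5.8334%

EAR = (1 + 0.0571/4)^4 − 1 = 0.058334.
Compounded annually, the equivalent nominal rate is the EAR itself: 5.8334%.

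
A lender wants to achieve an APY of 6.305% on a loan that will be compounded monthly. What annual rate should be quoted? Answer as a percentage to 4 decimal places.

(1 + r/12)^12 − 1 = 0.06305, so 1 + r/12 = 1.06305^(1/12).
r/12 = 0.005108, so r = 0.061298 = 6.1298%.

6.1298%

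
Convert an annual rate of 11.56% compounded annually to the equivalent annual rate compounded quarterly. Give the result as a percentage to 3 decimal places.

11.090%

Compounded annually, EAR = nominal = 0.115600.
Solve (1 + r/4)^4 = 1.115600: r/4 = 1.115600^(1/4) − 1 = 0.027725, so r = 0.110902 = 11.090%.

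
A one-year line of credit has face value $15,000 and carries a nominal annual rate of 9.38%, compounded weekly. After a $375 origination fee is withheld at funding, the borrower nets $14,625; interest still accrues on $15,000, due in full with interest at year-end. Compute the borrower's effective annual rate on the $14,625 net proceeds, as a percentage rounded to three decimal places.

Amount owed after one year: 15,000 × (1 + 0.0938/52)^52 = 15,000 × 1.098247 = $16,473.71.
Effective rate on net proceeds: 16,473.71 / 14,625 − 1 = 0.126407 = 12.641%.

12.641%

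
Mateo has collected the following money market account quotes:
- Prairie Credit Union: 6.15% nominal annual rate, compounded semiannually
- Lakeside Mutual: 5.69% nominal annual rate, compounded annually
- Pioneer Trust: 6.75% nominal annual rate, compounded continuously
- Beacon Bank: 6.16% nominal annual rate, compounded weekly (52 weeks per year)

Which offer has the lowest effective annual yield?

Lakeside Mutual

Prairie Credit Union: (1 + 0.0615/2)^2 − 1 = 6.245%
Lakeside Mutual: compounded annually, EAR = 5.690%
Pioneer Trust: e^0.0675 − 1 = 6.983%
Beacon Bank: (1 + 0.0616/52)^52 − 1 = 6.350%
The lowest effective annual rate is Lakeside Mutual at 5.690%.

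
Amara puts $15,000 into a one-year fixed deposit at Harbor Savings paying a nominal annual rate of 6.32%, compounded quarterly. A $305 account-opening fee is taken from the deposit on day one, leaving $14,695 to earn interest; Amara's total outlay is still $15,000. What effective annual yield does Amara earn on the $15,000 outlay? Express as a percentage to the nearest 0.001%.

4.306%

Value after one year: 14,695 × (1 + 0.0632/4)^4 = 14,695 × 1.064714 = $15,645.97.
Effective yield on the $15,000 outlay: 15,645.97 / 15,000 − 1 = 0.043065 = 4.306%.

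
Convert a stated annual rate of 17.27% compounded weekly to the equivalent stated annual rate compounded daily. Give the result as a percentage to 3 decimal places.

17.245%

EAR = (1 + 0.1727/52)^52 − 1 = 0.188169.
Solve (1 + r/365)^365 = 1.188169: r/365 = 1.188169^(1/365) − 1 = 0.000472, so r = 0.172455 = 17.245%.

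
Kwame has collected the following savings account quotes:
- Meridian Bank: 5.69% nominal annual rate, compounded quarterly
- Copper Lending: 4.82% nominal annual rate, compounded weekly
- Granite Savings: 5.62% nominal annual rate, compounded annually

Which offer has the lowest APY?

Meridian Bank: (1 + 0.0569/4)^4 − 1 = 5.813%
Copper Lending: (1 + 0.0482/52)^52 − 1 = 4.936%
Granite Savings: compounded annually, EAR = 5.620%
The lowest effective annual rate is Copper Lending at 4.936%.

Copper Lending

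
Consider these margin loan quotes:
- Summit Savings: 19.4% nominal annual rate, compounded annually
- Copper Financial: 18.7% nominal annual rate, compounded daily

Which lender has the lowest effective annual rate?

Summit Savings

Summit Savings: compounded annually, EAR = 19.400%
Copper Financial: (1 + 0.187/365)^365 − 1 = 20.557%
The lowest effective annual rate is Summit Savings at 19.400%.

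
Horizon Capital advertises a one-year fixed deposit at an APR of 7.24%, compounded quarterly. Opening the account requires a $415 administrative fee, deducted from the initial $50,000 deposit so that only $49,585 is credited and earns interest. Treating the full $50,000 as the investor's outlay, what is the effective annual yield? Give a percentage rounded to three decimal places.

6.547%

Value after one year: 49,585 × (1 + 0.0724/4)^4 = 49,585 × 1.074389 = $53,273.60.
Effective yield on the $50,000 outlay: 53,273.60 / 50,000 − 1 = 0.065472 = 6.547%.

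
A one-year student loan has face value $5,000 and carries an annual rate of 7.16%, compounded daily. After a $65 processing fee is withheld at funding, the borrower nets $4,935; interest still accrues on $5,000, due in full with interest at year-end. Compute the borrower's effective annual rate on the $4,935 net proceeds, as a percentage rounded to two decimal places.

Amount owed after one year: 5,000 × (1 + 0.0716/365)^365 = 5,000 × 1.074218 = $5,371.09.
Effective rate on net proceeds: 5,371.09 / 4,935 − 1 = 0.088367 = 8.84%.

8.84%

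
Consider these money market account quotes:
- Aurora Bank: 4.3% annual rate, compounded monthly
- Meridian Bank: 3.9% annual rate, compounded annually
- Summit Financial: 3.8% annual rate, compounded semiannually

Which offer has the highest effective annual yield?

Aurora Bank: (1 + 0.043/12)^12 − 1 = 4.386%
Meridian Bank: compounded annually, EAR = 3.900%
Summit Financial: (1 + 0.038/2)^2 − 1 = 3.836%
The highest effective annual rate is Aurora Bank at 4.386%.

Aurora Bank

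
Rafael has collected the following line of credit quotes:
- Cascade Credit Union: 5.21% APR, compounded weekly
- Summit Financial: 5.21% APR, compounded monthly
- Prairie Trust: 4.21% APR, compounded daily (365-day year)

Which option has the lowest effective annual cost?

Cascade Credit Union: (1 + 0.0521/52)^52 − 1 = 5.345%
Summit Financial: (1 + 0.0521/12)^12 − 1 = 5.336%
Prairie Trust: (1 + 0.0421/365)^365 − 1 = 4.300%
The lowest effective annual rate is Prairie Trust at 4.300%.

Prairie Trust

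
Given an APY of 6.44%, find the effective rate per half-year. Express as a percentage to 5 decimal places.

3.16976%

The per-half-year rate i satisfies (1 + i)^2 = 1 + 0.0644.
i = 1.0644^(1/2) − 1 = 0.0316976 = 3.16976%.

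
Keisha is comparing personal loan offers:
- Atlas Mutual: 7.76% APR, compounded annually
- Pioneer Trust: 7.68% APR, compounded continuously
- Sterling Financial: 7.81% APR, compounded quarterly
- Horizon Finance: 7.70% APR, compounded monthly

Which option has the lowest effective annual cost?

Atlas Mutual

Atlas Mutual: compounded annually, EAR = 7.760%
Pioneer Trust: e^0.0768 − 1 = 7.983%
Sterling Financial: (1 + 0.0781/4)^4 − 1 = 8.042%
Horizon Finance: (1 + 0.0770/12)^12 − 1 = 7.978%
The lowest effective annual rate is Atlas Mutual at 7.760%.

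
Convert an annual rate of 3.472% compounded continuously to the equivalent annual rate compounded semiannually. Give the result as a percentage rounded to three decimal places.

3.502%

EAR under continuous compounding: e^0.03472 − 1 = 0.035330.
Solve (1 + r/2)^2 = 1.035330: r/2 = 1.035330^(1/2) − 1 = 0.017512, so r = 0.035023 = 3.502%.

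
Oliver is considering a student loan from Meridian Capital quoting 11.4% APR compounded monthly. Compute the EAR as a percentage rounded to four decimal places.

EAR = (1 + 0.114/12)^12 − 1.
= (1 + 0.009500)^12 − 1 = 1.120149 − 1 = 12.0149%.

12.0149%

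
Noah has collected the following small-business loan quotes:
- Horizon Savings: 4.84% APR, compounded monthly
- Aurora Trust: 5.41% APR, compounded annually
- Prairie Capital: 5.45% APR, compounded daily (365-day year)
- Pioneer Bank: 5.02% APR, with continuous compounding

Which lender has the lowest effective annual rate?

Horizon Savings: (1 + 0.0484/12)^12 − 1 = 4.949%
Aurora Trust: compounded annually, EAR = 5.410%
Prairie Capital: (1 + 0.0545/365)^365 − 1 = 5.601%
Pioneer Bank: e^0.0502 − 1 = 5.148%
The lowest effective annual rate is Horizon Savings at 4.949%.

Horizon Savings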